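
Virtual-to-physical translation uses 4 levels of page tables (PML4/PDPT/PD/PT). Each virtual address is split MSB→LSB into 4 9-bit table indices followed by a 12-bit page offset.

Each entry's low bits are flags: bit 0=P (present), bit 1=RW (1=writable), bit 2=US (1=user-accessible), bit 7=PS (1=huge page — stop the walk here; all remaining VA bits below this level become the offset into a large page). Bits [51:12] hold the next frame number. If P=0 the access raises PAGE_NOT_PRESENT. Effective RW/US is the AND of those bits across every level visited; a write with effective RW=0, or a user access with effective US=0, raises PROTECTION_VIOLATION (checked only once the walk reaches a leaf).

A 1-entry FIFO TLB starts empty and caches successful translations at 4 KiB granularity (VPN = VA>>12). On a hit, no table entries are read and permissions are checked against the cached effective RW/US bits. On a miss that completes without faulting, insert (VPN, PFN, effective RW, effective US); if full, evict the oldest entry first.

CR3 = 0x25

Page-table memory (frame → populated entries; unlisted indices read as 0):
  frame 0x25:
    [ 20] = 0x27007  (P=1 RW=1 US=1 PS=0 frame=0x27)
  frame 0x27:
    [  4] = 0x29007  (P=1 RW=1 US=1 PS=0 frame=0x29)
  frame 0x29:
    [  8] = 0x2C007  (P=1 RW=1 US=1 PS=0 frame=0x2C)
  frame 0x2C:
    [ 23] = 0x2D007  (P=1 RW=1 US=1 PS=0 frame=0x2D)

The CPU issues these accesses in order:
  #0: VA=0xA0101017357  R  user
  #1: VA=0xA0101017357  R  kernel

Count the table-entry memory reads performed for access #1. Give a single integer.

Walk each access:
#0 VA=0xA0101017357 (r,user):
  lvl0: tbl 0x25, slot 20 ⇒ 0x27007 (P1/RW1/US1/PS0)
  lvl1: tbl 0x27, slot 4 ⇒ 0x29007 (P1/RW1/US1/PS0)
  lvl2: tbl 0x29, slot 8 ⇒ 0x2C007 (P1/RW1/US1/PS0)
  lvl3: tbl 0x2C, slot 23 ⇒ 0x2D007 (P1/RW1/US1/PS0)
  → PA=0x2D357  (4 entries read)
#1 VA=0xA0101017357 (r,kernel):
  TLB hit vpn=0xA0101017 → PA=0x2D357

Entries read for #1: 0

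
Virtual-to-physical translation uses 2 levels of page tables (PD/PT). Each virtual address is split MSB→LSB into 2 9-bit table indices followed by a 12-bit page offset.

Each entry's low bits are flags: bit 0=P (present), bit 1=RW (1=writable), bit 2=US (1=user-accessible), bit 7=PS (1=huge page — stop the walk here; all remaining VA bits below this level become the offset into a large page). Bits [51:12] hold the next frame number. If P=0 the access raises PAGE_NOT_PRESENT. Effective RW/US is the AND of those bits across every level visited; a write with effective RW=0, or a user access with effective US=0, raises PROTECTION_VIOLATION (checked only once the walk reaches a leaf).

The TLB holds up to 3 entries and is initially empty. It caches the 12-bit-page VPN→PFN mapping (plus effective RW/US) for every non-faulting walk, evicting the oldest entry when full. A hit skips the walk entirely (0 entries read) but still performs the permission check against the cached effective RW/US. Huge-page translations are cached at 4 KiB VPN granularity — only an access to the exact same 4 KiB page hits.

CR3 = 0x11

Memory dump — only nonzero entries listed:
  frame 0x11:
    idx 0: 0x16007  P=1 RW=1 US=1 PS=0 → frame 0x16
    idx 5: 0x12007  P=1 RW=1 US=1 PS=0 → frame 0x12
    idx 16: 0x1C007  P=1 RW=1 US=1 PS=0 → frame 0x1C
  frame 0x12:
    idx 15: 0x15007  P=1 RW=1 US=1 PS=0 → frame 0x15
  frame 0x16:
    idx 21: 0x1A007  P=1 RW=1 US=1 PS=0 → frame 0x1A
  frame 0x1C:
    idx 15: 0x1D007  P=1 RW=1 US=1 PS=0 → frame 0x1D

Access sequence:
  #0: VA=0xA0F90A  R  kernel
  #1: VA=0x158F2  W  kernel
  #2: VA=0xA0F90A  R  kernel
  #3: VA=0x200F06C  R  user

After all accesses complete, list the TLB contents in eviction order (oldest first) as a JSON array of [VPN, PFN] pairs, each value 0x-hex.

Trace:
#0 VA=0xA0F90A (r,kernel):
  [0] read 0x11 idx=5: raw=0x12007 flags P=1 W=1 U=1 S=0
  [1] read 0x12 idx=15: raw=0x15007 flags P=1 W=1 U=1 S=0
  → PA=0x1590A  (2 entries read)
#1 VA=0x158F2 (w,kernel):
  [0] read 0x11 idx=0: raw=0x16007 flags P=1 W=1 U=1 S=0
  [1] read 0x16 idx=21: raw=0x1A007 flags P=1 W=1 U=1 S=0
  → PA=0x1A8F2  (2 entries read)
#2 VA=0xA0F90A (r,kernel):
  TLB hit vpn=0xA0F → PA=0x1590A
#3 VA=0x200F06C (r,user):
  [0] read 0x11 idx=16: raw=0x1C007 flags P=1 W=1 U=1 S=0
  [1] read 0x1C idx=15: raw=0x1D007 flags P=1 W=1 U=1 S=0
  → PA=0x1D06C  (2 entries read)

TLB: [["0xA0F", "0x15"], ["0x15", "0x1A"], ["0x200F", "0x1D"]]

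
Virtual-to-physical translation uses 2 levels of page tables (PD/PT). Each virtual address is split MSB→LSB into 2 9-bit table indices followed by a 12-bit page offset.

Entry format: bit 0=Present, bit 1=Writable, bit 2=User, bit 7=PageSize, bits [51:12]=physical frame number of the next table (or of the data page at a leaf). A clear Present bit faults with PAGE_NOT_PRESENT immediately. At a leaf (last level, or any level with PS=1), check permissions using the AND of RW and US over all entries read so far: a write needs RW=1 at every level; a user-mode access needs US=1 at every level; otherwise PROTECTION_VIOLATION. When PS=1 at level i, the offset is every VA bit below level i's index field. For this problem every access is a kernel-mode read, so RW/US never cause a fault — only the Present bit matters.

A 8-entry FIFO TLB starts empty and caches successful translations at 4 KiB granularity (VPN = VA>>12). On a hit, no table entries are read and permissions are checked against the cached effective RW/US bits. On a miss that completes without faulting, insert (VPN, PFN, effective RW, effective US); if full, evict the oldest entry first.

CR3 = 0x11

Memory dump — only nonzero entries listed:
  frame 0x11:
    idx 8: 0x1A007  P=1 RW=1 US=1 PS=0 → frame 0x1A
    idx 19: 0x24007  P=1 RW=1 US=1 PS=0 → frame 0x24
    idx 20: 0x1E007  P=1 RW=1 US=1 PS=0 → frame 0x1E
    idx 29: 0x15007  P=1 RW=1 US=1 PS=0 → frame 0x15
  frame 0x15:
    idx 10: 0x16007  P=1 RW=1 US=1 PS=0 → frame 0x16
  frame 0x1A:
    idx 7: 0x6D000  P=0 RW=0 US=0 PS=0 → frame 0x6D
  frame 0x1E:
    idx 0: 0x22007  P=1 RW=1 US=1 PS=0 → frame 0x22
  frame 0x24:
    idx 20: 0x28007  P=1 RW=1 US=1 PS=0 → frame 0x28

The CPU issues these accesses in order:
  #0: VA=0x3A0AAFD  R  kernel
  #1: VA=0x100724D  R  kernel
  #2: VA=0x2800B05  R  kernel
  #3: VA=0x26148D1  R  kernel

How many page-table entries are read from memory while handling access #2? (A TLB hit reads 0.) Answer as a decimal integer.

Trace:
#0 VA=0x3A0AAFD (r,kernel):
  L0 @0x11[29] → 0x15007  P=1,RW=1,US=1,PS=0
  L1 @0x15[10] → 0x16007  P=1,RW=1,US=1,PS=0
  → PA=0x16AFD  (2 entries read)
#1 VA=0x100724D (r,kernel):
  L0 @0x11[8] → 0x1A007  P=1,RW=1,US=1,PS=0
  L1 @0x1A[7] → 0x6D000  P=0,RW=0,US=0,PS=0
  → PAGE_NOT_PRESENT  (2 entries read)
#2 VA=0x2800B05 (r,kernel):
  L0 @0x11[20] → 0x1E007  P=1,RW=1,US=1,PS=0
  L1 @0x1E[0] → 0x22007  P=1,RW=1,US=1,PS=0
  → PA=0x22B05  (2 entries read)
#3 VA=0x26148D1 (r,kernel):
  L0 @0x11[19] → 0x24007  P=1,RW=1,US=1,PS=0
  L1 @0x24[20] → 0x28007  P=1,RW=1,US=1,PS=0
  → PA=0x288D1  (2 entries read)

Entries read for #2: 2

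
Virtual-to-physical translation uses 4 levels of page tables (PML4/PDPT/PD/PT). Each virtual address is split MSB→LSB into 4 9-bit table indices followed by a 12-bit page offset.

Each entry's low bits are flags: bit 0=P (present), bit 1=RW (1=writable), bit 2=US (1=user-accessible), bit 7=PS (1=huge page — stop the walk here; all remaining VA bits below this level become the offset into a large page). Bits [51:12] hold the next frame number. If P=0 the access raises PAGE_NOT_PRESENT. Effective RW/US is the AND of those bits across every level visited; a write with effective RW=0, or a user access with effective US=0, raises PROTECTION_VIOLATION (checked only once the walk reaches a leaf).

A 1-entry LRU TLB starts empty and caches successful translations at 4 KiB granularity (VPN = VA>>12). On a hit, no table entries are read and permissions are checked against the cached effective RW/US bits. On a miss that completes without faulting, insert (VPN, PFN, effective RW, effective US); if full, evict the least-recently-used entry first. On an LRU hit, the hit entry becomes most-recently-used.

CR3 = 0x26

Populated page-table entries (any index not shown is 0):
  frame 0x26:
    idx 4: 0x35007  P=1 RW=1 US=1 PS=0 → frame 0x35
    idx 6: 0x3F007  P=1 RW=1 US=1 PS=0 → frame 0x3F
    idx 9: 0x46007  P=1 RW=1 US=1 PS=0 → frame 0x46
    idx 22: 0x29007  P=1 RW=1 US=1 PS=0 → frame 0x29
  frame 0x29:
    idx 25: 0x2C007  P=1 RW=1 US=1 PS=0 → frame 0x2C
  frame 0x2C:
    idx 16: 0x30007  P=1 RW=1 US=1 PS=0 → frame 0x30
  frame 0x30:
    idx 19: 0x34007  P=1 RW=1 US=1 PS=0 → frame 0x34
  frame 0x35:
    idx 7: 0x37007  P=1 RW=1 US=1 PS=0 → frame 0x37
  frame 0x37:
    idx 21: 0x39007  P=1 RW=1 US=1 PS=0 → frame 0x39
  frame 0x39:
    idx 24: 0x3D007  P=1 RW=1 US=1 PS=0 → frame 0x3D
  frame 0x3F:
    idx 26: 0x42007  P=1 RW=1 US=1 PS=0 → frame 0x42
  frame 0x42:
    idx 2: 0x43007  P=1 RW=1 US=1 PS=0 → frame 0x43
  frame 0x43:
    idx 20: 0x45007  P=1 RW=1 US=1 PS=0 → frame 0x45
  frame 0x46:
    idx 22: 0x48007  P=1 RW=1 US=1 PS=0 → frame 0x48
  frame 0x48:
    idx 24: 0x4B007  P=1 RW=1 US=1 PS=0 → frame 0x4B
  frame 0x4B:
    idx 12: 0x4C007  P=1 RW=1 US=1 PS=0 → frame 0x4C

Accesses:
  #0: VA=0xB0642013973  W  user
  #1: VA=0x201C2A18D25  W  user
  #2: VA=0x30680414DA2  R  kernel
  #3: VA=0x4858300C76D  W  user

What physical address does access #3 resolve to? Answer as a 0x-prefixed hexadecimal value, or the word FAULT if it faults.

Trace:
#0 VA=0xB0642013973 (w,user):
  lvl0: tbl 0x26, slot 22 ⇒ 0x29007 (P1/RW1/US1/PS0)
  lvl1: tbl 0x29, slot 25 ⇒ 0x2C007 (P1/RW1/US1/PS0)
  lvl2: tbl 0x2C, slot 16 ⇒ 0x30007 (P1/RW1/US1/PS0)
  lvl3: tbl 0x30, slot 19 ⇒ 0x34007 (P1/RW1/US1/PS0)
  ✓ 0x34973  — 4 lookups
#1 VA=0x201C2A18D25 (w,user):
  lvl0: tbl 0x26, slot 4 ⇒ 0x35007 (P1/RW1/US1/PS0)
  lvl1: tbl 0x35, slot 7 ⇒ 0x37007 (P1/RW1/US1/PS0)
  lvl2: tbl 0x37, slot 21 ⇒ 0x39007 (P1/RW1/US1/PS0)
  lvl3: tbl 0x39, slot 24 ⇒ 0x3D007 (P1/RW1/US1/PS0)
  ✓ 0x3DD25  — 4 lookups
#2 VA=0x30680414DA2 (r,kernel):
  lvl0: tbl 0x26, slot 6 ⇒ 0x3F007 (P1/RW1/US1/PS0)
  lvl1: tbl 0x3F, slot 26 ⇒ 0x42007 (P1/RW1/US1/PS0)
  lvl2: tbl 0x42, slot 2 ⇒ 0x43007 (P1/RW1/US1/PS0)
  lvl3: tbl 0x43, slot 20 ⇒ 0x45007 (P1/RW1/US1/PS0)
  ✓ 0x45DA2  — 4 lookups
#3 VA=0x4858300C76D (w,user):
  lvl0: tbl 0x26, slot 9 ⇒ 0x46007 (P1/RW1/US1/PS0)
  lvl1: tbl 0x46, slot 22 ⇒ 0x48007 (P1/RW1/US1/PS0)
  lvl2: tbl 0x48, slot 24 ⇒ 0x4B007 (P1/RW1/US1/PS0)
  lvl3: tbl 0x4B, slot 12 ⇒ 0x4C007 (P1/RW1/US1/PS0)
  ✓ 0x4C76D  — 4 lookups

Access #3 PA: 0x4C76D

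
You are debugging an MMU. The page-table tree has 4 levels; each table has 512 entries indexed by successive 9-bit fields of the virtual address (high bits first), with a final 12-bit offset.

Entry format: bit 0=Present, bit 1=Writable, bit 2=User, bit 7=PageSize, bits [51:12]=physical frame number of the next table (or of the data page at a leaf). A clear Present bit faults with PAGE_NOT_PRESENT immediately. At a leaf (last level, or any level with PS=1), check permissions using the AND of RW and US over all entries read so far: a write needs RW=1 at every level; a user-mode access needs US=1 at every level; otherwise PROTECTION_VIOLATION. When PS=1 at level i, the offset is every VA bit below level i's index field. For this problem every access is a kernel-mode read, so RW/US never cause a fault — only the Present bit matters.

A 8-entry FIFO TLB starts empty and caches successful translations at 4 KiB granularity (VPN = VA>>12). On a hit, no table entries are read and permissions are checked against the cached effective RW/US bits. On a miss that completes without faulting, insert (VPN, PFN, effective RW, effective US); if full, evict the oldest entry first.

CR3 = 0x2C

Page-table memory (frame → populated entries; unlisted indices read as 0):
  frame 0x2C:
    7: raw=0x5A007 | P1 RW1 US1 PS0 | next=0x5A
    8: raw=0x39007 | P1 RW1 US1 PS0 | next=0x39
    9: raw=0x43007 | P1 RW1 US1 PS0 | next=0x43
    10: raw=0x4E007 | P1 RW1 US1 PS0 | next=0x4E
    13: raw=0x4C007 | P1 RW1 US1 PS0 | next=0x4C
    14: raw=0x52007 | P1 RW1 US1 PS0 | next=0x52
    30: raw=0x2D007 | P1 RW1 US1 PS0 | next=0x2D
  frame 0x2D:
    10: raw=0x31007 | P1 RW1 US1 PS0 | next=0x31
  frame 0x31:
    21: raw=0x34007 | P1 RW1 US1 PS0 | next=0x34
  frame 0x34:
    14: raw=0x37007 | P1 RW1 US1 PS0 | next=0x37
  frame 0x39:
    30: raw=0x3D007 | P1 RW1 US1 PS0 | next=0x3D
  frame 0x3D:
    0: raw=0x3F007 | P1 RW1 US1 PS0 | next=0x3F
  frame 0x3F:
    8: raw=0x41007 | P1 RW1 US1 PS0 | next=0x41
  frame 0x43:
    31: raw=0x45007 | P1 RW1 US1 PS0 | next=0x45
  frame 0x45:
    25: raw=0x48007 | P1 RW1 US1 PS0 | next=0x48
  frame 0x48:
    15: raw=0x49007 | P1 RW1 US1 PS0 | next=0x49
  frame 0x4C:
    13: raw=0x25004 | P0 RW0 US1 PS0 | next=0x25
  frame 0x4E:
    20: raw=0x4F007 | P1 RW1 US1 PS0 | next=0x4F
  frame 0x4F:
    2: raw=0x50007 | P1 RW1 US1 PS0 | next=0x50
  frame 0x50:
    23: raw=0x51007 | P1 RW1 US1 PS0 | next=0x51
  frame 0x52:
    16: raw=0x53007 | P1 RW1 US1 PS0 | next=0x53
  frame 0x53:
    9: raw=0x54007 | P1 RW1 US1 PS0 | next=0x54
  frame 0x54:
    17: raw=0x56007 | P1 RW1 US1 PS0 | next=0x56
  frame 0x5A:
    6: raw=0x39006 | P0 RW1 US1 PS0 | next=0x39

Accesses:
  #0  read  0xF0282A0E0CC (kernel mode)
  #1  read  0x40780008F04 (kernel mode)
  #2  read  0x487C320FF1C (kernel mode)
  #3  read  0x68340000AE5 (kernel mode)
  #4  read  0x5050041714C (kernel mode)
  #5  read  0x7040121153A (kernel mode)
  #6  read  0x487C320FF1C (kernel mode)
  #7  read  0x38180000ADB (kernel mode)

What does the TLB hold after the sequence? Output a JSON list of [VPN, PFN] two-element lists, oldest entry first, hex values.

Trace:
#0 VA=0xF0282A0E0CC (r,kernel):
  L0 @0x2C[30] → 0x2D007  P=1,RW=1,US=1,PS=0
  L1 @0x2D[10] → 0x31007  P=1,RW=1,US=1,PS=0
  L2 @0x31[21] → 0x34007  P=1,RW=1,US=1,PS=0
  L3 @0x34[14] → 0x37007  P=1,RW=1,US=1,PS=0
  → PA=0x370CC  (4 entries read)
#1 VA=0x40780008F04 (r,kernel):
  L0 @0x2C[8] → 0x39007  P=1,RW=1,US=1,PS=0
  L1 @0x39[30] → 0x3D007  P=1,RW=1,US=1,PS=0
  L2 @0x3D[0] → 0x3F007  P=1,RW=1,US=1,PS=0
  L3 @0x3F[8] → 0x41007  P=1,RW=1,US=1,PS=0
  → PA=0x41F04  (4 entries read)
#2 VA=0x487C320FF1C (r,kernel):
  L0 @0x2C[9] → 0x43007  P=1,RW=1,US=1,PS=0
  L1 @0x43[31] → 0x45007  P=1,RW=1,US=1,PS=0
  L2 @0x45[25] → 0x48007  P=1,RW=1,US=1,PS=0
  L3 @0x48[15] → 0x49007  P=1,RW=1,US=1,PS=0
  → PA=0x49F1C  (4 entries read)
#3 VA=0x68340000AE5 (r,kernel):
  L0 @0x2C[13] → 0x4C007  P=1,RW=1,US=1,PS=0
  L1 @0x4C[13] → 0x25004  P=0,RW=0,US=1,PS=0
  ✗ PAGE_NOT_PRESENT  [2 reads]
#4 VA=0x5050041714C (r,kernel):
  L0 @0x2C[10] → 0x4E007  P=1,RW=1,US=1,PS=0
  L1 @0x4E[20] → 0x4F007  P=1,RW=1,US=1,PS=0
  L2 @0x4F[2] → 0x50007  P=1,RW=1,US=1,PS=0
  L3 @0x50[23] → 0x51007  P=1,RW=1,US=1,PS=0
  → PA=0x5114C  (4 entries read)
#5 VA=0x7040121153A (r,kernel):
  L0 @0x2C[14] → 0x52007  P=1,RW=1,US=1,PS=0
  L1 @0x52[16] → 0x53007  P=1,RW=1,US=1,PS=0
  L2 @0x53[9] → 0x54007  P=1,RW=1,US=1,PS=0
  L3 @0x54[17] → 0x56007  P=1,RW=1,US=1,PS=0
  → PA=0x5653A  (4 entries read)
#6 VA=0x487C320FF1C (r,kernel):
  TLB hit vpn=0x487C320F → PA=0x49F1C
#7 VA=0x38180000ADB (r,kernel):
  L0 @0x2C[7] → 0x5A007  P=1,RW=1,US=1,PS=0
  L1 @0x5A[6] → 0x39006  P=0,RW=1,US=1,PS=0
  ✗ PAGE_NOT_PRESENT  [2 reads]

TLB: [["0xF0282A0E", "0x37"], ["0x40780008", "0x41"], ["0x487C320F", "0x49"], ["0x50500417", "0x51"], ["0x70401211", "0x56"]]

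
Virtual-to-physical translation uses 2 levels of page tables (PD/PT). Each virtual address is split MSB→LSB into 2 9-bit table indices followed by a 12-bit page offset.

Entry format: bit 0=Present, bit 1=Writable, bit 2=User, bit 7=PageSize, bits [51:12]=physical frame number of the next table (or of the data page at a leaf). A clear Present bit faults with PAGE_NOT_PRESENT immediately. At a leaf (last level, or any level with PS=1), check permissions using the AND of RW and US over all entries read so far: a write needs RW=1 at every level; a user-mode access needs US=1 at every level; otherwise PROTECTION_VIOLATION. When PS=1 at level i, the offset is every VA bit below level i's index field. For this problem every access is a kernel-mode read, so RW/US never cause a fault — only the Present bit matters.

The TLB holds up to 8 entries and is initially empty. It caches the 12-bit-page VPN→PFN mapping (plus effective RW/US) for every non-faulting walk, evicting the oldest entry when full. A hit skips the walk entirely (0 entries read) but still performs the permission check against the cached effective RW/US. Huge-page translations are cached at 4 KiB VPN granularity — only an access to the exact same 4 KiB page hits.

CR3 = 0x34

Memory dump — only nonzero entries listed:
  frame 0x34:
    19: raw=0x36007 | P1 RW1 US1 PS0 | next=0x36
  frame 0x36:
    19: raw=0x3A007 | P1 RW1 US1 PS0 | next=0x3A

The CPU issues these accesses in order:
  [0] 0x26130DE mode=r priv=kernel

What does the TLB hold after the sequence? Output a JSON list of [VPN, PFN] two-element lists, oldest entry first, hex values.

Per-access translation:
#0 VA=0x26130DE (r,kernel):
  L0 @0x34[19] → 0x36007  P=1,RW=1,US=1,PS=0
  L1 @0x36[19] → 0x3A007  P=1,RW=1,US=1,PS=0
  → PA=0x3A0DE  (2 entries read)

TLB: [["0x2613", "0x3A"]]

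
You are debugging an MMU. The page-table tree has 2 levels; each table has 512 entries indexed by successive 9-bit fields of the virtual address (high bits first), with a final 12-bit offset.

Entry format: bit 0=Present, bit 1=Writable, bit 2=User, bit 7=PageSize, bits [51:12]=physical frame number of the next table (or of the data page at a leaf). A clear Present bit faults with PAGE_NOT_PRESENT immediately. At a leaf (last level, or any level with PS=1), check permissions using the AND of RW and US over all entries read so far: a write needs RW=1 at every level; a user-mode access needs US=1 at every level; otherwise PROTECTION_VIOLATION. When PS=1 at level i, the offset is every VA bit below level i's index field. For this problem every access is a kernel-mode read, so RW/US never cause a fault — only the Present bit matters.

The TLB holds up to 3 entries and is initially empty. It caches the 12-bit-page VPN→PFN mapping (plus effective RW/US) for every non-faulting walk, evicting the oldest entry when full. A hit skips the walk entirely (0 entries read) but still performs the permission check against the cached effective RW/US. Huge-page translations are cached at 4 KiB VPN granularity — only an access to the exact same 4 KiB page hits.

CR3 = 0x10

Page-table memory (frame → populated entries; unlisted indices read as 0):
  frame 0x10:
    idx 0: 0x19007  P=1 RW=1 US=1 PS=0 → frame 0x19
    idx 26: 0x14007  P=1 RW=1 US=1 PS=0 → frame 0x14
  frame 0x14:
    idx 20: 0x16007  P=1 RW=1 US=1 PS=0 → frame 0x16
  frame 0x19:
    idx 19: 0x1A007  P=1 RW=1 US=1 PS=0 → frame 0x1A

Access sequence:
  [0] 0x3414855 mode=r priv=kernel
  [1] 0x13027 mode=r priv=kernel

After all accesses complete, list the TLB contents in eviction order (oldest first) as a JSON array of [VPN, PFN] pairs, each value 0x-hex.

Walk each access:
#0 VA=0x3414855 (r,kernel):
  L0: frame=0x10 idx=26 entry=0x14007 [P=1 RW=1 US=1 PS=0]
  L1: frame=0x14 idx=20 entry=0x16007 [P=1 RW=1 US=1 PS=0]
  ✓ 0x16855  — 2 lookups
#1 VA=0x13027 (r,kernel):
  L0: frame=0x10 idx=0 entry=0x19007 [P=1 RW=1 US=1 PS=0]
  L1: frame=0x19 idx=19 entry=0x1A007 [P=1 RW=1 US=1 PS=0]
  ✓ 0x1A027  — 2 lookups

TLB: [["0x3414", "0x16"], ["0x13", "0x1A"]]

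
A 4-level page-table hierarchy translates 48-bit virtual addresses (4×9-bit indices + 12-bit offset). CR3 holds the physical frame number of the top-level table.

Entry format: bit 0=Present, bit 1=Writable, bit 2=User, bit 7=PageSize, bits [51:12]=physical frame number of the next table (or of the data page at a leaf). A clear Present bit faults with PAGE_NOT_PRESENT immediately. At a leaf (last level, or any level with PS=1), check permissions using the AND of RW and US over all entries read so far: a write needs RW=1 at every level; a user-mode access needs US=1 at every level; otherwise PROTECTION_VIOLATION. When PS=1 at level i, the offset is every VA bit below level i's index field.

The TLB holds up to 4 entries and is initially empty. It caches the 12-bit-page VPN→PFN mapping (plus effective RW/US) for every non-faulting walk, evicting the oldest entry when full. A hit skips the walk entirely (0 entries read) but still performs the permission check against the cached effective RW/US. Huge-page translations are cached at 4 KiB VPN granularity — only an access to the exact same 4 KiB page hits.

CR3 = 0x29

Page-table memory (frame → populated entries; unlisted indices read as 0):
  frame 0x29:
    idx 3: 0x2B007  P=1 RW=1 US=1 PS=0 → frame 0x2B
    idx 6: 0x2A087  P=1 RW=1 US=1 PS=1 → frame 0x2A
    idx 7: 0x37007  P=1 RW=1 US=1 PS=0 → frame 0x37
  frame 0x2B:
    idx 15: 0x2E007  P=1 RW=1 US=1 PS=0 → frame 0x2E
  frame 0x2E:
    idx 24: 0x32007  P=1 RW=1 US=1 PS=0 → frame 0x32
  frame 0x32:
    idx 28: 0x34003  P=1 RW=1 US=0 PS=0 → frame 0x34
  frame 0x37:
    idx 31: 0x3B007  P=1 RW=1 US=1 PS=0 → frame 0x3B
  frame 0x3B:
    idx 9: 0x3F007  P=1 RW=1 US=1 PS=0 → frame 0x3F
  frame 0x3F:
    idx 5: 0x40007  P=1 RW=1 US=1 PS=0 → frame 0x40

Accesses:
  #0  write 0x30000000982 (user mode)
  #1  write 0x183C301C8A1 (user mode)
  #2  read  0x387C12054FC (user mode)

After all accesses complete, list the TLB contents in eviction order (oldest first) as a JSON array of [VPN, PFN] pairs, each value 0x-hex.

Walk each access:
#0 VA=0x30000000982 (w,user):
  L0: frame=0x29 idx=6 entry=0x2A087 [P=1 RW=1 US=1 PS=1]
  ⇒ phys 0x2A982 (huge @L0)  [1 reads]
#1 VA=0x183C301C8A1 (w,user):
  L0: frame=0x29 idx=3 entry=0x2B007 [P=1 RW=1 US=1 PS=0]
  L1: frame=0x2B idx=15 entry=0x2E007 [P=1 RW=1 US=1 PS=0]
  L2: frame=0x2E idx=24 entry=0x32007 [P=1 RW=1 US=1 PS=0]
  L3: frame=0x32 idx=28 entry=0x34003 [P=1 RW=1 US=0 PS=0]
  ✗ PROTECTION_VIOLATION  [4 reads]
#2 VA=0x387C12054FC (r,user):
  L0: frame=0x29 idx=7 entry=0x37007 [P=1 RW=1 US=1 PS=0]
  L1: frame=0x37 idx=31 entry=0x3B007 [P=1 RW=1 US=1 PS=0]
  L2: frame=0x3B idx=9 entry=0x3F007 [P=1 RW=1 US=1 PS=0]
  L3: frame=0x3F idx=5 entry=0x40007 [P=1 RW=1 US=1 PS=0]
  ⇒ phys 0x404FC  [4 reads]

TLB: [["0x30000000", "0x2A"], ["0x387C1205", "0x40"]]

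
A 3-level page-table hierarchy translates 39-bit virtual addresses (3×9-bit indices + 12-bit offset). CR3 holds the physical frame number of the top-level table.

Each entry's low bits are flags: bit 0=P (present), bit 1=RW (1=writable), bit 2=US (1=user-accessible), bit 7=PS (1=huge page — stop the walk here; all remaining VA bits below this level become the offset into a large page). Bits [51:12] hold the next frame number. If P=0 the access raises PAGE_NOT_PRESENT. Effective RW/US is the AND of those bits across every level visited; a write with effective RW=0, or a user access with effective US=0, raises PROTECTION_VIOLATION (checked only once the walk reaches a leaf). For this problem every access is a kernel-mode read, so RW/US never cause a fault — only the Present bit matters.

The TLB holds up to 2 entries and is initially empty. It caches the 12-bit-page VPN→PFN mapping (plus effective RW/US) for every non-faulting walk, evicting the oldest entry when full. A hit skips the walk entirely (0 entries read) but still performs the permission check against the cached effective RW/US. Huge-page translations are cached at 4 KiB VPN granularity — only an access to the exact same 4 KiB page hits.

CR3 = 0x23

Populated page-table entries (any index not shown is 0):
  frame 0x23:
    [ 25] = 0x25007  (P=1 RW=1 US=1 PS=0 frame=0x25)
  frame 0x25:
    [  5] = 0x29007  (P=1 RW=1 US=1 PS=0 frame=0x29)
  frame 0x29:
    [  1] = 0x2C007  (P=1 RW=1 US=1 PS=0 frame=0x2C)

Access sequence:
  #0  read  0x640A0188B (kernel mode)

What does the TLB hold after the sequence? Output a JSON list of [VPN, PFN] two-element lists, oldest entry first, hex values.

Trace:
#0 VA=0x640A0188B (r,kernel):
  [0] read 0x23 idx=25: raw=0x25007 flags P=1 W=1 U=1 S=0
  [1] read 0x25 idx=5: raw=0x29007 flags P=1 W=1 U=1 S=0
  [2] read 0x29 idx=1: raw=0x2C007 flags P=1 W=1 U=1 S=0
  ⇒ phys 0x2C88B  [3 reads]

TLB: [["0x640A01", "0x2C"]]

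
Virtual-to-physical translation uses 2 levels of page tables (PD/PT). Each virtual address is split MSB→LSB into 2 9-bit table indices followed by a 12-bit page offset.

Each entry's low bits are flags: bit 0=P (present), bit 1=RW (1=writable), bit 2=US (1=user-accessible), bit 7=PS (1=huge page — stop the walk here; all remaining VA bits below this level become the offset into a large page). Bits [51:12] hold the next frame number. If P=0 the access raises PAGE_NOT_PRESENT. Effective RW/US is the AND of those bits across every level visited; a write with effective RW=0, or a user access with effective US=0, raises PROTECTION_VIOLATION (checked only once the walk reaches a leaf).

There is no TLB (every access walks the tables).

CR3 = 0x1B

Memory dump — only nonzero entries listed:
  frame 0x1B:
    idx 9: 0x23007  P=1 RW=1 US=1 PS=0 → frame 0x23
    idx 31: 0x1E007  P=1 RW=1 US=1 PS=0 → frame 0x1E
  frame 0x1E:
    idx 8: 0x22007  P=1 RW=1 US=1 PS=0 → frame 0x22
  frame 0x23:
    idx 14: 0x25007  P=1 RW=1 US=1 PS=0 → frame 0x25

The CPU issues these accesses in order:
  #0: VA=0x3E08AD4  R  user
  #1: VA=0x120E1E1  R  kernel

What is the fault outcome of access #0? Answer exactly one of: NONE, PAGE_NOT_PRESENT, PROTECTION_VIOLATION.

Trace:
#0 VA=0x3E08AD4 (r,user):
  lvl0: tbl 0x1B, slot 31 ⇒ 0x1E007 (P1/RW1/US1/PS0)
  lvl1: tbl 0x1E, slot 8 ⇒ 0x22007 (P1/RW1/US1/PS0)
  → PA=0x22AD4  (2 entries read)
#1 VA=0x120E1E1 (r,kernel):
  lvl0: tbl 0x1B, slot 9 ⇒ 0x23007 (P1/RW1/US1/PS0)
  lvl1: tbl 0x23, slot 14 ⇒ 0x25007 (P1/RW1/US1/PS0)
  → PA=0x251E1  (2 entries read)

Access #0 fault: NONE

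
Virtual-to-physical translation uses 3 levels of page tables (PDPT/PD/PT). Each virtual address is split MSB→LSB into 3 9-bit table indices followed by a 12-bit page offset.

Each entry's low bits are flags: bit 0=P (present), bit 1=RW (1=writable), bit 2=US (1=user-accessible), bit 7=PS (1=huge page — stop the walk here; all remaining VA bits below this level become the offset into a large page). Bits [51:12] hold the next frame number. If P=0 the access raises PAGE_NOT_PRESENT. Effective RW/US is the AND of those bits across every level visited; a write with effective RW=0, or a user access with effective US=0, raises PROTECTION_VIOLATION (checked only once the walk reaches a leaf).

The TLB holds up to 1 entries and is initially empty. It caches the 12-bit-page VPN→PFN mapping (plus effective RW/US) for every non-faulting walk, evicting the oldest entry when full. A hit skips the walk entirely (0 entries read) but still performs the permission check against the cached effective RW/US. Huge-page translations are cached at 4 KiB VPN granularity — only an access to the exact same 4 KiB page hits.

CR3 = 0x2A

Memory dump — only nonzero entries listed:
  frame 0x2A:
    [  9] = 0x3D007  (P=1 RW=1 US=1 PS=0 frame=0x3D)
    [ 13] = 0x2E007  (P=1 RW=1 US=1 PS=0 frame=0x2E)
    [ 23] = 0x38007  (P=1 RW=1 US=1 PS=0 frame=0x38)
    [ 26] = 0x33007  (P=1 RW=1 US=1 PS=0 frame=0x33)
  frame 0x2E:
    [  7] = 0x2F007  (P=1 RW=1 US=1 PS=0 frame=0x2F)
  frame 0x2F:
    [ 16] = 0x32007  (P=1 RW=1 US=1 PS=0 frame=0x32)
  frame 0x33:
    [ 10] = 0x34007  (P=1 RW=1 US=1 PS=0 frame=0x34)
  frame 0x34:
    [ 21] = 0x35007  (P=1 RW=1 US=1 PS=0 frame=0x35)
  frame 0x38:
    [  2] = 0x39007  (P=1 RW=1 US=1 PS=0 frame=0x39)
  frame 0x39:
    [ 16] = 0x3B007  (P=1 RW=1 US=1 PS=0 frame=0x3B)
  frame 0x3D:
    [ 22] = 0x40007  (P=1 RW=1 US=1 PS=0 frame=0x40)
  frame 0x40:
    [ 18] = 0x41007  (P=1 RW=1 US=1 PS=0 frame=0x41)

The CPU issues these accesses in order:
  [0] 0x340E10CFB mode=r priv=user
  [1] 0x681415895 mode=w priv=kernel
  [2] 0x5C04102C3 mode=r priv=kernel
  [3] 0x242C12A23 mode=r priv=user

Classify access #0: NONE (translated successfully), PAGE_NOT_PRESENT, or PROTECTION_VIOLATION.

Trace:
#0 VA=0x340E10CFB (r,user):
  L0 @0x2A[13] → 0x2E007  P=1,RW=1,US=1,PS=0
  L1 @0x2E[7] → 0x2F007  P=1,RW=1,US=1,PS=0
  L2 @0x2F[16] → 0x32007  P=1,RW=1,US=1,PS=0
  ⇒ phys 0x32CFB  [3 reads]
#1 VA=0x681415895 (w,kernel):
  L0 @0x2A[26] → 0x33007  P=1,RW=1,US=1,PS=0
  L1 @0x33[10] → 0x34007  P=1,RW=1,US=1,PS=0
  L2 @0x34[21] → 0x35007  P=1,RW=1,US=1,PS=0
  ⇒ phys 0x35895  [3 reads]
#2 VA=0x5C04102C3 (r,kernel):
  L0 @0x2A[23] → 0x38007  P=1,RW=1,US=1,PS=0
  L1 @0x38[2] → 0x39007  P=1,RW=1,US=1,PS=0
  L2 @0x39[16] → 0x3B007  P=1,RW=1,US=1,PS=0
  ⇒ phys 0x3B2C3  [3 reads]
#3 VA=0x242C12A23 (r,user):
  L0 @0x2A[9] → 0x3D007  P=1,RW=1,US=1,PS=0
  L1 @0x3D[22] → 0x40007  P=1,RW=1,US=1,PS=0
  L2 @0x40[18] → 0x41007  P=1,RW=1,US=1,PS=0
  ⇒ phys 0x41A23  [3 reads]

Access #0 fault: NONE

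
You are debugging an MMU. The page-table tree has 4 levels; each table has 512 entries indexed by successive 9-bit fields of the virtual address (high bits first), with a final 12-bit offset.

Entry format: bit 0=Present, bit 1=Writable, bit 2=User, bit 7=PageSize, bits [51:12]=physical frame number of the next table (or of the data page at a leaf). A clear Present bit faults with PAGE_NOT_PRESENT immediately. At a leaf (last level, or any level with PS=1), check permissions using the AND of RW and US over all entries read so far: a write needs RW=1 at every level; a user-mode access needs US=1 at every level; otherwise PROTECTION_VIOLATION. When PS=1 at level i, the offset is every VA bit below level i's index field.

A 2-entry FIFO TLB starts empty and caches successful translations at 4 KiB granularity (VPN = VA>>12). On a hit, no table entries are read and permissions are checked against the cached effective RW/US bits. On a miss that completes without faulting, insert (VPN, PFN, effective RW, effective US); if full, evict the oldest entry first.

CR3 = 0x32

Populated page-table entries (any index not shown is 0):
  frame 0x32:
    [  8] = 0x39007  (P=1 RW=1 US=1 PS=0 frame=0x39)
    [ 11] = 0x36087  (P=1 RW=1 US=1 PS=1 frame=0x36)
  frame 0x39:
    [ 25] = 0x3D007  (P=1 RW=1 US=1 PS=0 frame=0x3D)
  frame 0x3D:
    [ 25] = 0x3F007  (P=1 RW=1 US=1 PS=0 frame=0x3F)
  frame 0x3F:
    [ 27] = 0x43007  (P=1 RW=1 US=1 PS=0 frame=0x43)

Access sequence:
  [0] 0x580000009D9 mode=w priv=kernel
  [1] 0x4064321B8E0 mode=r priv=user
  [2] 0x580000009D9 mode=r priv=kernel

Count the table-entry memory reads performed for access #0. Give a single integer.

Per-access translation:
#0 VA=0x580000009D9 (w,kernel):
  lvl0: tbl 0x32, slot 11 ⇒ 0x36087 (P1/RW1/US1/PS1)
  ⇒ phys 0x369D9 (huge @L0)  [1 reads]
#1 VA=0x4064321B8E0 (r,user):
  lvl0: tbl 0x32, slot 8 ⇒ 0x39007 (P1/RW1/US1/PS0)
  lvl1: tbl 0x39, slot 25 ⇒ 0x3D007 (P1/RW1/US1/PS0)
  lvl2: tbl 0x3D, slot 25 ⇒ 0x3F007 (P1/RW1/US1/PS0)
  lvl3: tbl 0x3F, slot 27 ⇒ 0x43007 (P1/RW1/US1/PS0)
  ⇒ phys 0x438E0  [4 reads]
#2 VA=0x580000009D9 (r,kernel):
  TLB hit vpn=0x58000000 → PA=0x369D9

Entries read for #0: 1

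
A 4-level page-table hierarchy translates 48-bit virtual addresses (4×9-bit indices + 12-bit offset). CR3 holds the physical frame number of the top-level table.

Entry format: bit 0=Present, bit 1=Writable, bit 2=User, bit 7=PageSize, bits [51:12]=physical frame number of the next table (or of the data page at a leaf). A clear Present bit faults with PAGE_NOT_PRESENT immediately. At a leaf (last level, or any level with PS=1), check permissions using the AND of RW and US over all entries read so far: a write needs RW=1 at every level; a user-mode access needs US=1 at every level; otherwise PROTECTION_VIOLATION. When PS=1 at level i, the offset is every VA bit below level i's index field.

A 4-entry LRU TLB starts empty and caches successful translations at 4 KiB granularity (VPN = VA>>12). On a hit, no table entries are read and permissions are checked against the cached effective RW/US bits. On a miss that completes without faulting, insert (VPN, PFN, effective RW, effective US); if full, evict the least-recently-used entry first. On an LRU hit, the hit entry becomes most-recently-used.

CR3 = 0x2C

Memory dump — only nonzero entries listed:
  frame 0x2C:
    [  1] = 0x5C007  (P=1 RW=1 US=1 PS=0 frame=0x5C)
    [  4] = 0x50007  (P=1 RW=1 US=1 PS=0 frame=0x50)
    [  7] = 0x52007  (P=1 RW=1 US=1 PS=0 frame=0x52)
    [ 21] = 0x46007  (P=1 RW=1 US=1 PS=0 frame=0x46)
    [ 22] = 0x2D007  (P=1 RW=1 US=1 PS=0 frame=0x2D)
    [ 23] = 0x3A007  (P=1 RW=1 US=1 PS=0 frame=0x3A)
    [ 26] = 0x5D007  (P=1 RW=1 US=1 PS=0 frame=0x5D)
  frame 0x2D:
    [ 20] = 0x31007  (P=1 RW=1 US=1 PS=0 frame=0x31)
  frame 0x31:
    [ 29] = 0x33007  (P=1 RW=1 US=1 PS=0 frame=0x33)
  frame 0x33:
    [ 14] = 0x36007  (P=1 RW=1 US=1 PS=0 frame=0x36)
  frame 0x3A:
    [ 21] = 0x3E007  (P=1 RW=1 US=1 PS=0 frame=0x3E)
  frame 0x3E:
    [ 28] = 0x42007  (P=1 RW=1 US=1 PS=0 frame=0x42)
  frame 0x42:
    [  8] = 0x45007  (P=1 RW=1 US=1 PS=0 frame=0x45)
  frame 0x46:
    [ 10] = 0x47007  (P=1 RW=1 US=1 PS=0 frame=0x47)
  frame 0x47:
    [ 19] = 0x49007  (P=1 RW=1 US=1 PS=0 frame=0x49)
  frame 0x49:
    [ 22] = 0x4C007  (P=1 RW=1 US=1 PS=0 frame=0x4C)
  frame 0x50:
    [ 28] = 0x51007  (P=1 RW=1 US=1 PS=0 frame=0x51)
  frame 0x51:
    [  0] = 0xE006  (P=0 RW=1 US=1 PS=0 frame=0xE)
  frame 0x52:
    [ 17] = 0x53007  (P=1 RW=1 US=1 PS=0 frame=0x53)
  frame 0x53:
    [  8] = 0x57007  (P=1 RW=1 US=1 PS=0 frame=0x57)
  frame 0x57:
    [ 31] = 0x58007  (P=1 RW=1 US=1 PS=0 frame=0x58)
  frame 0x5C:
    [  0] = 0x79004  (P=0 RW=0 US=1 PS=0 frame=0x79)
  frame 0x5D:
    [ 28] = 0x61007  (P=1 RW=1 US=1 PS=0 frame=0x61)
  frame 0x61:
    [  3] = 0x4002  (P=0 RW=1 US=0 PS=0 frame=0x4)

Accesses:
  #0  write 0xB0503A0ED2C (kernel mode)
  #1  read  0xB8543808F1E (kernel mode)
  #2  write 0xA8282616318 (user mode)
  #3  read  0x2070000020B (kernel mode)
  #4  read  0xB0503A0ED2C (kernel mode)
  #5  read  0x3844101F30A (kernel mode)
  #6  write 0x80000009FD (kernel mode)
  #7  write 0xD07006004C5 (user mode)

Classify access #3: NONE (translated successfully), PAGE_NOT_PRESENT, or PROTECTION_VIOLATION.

Trace:
#0 VA=0xB0503A0ED2C (w,kernel):
  lvl0: tbl 0x2C, slot 22 ⇒ 0x2D007 (P1/RW1/US1/PS0)
  lvl1: tbl 0x2D, slot 20 ⇒ 0x31007 (P1/RW1/US1/PS0)
  lvl2: tbl 0x31, slot 29 ⇒ 0x33007 (P1/RW1/US1/PS0)
  lvl3: tbl 0x33, slot 14 ⇒ 0x36007 (P1/RW1/US1/PS0)
  ⇒ phys 0x36D2C  [4 reads]
#1 VA=0xB8543808F1E (r,kernel):
  lvl0: tbl 0x2C, slot 23 ⇒ 0x3A007 (P1/RW1/US1/PS0)
  lvl1: tbl 0x3A, slot 21 ⇒ 0x3E007 (P1/RW1/US1/PS0)
  lvl2: tbl 0x3E, slot 28 ⇒ 0x42007 (P1/RW1/US1/PS0)
  lvl3: tbl 0x42, slot 8 ⇒ 0x45007 (P1/RW1/US1/PS0)
  ⇒ phys 0x45F1E  [4 reads]
#2 VA=0xA8282616318 (w,user):
  lvl0: tbl 0x2C, slot 21 ⇒ 0x46007 (P1/RW1/US1/PS0)
  lvl1: tbl 0x46, slot 10 ⇒ 0x47007 (P1/RW1/US1/PS0)
  lvl2: tbl 0x47, slot 19 ⇒ 0x49007 (P1/RW1/US1/PS0)
  lvl3: tbl 0x49, slot 22 ⇒ 0x4C007 (P1/RW1/US1/PS0)
  ⇒ phys 0x4C318  [4 reads]
#3 VA=0x2070000020B (r,kernel):
  lvl0: tbl 0x2C, slot 4 ⇒ 0x50007 (P1/RW1/US1/PS0)
  lvl1: tbl 0x50, slot 28 ⇒ 0x51007 (P1/RW1/US1/PS0)
  lvl2: tbl 0x51, slot 0 ⇒ 0xE006 (P0/RW1/US1/PS0)
  ⇒ fault: PAGE_NOT_PRESENT  — 3 lookups
#4 VA=0xB0503A0ED2C (r,kernel):
  TLB hit vpn=0xB0503A0E → PA=0x36D2C
#5 VA=0x3844101F30A (r,kernel):
  lvl0: tbl 0x2C, slot 7 ⇒ 0x52007 (P1/RW1/US1/PS0)
  lvl1: tbl 0x52, slot 17 ⇒ 0x53007 (P1/RW1/US1/PS0)
  lvl2: tbl 0x53, slot 8 ⇒ 0x57007 (P1/RW1/US1/PS0)
  lvl3: tbl 0x57, slot 31 ⇒ 0x58007 (P1/RW1/US1/PS0)
  ⇒ phys 0x5830A  [4 reads]
#6 VA=0x80000009FD (w,kernel):
  lvl0: tbl 0x2C, slot 1 ⇒ 0x5C007 (P1/RW1/US1/PS0)
  lvl1: tbl 0x5C, slot 0 ⇒ 0x79004 (P0/RW0/US1/PS0)
  ⇒ fault: PAGE_NOT_PRESENT  — 2 lookups
#7 VA=0xD07006004C5 (w,user):
  lvl0: tbl 0x2C, slot 26 ⇒ 0x5D007 (P1/RW1/US1/PS0)
  lvl1: tbl 0x5D, slot 28 ⇒ 0x61007 (P1/RW1/US1/PS0)
  lvl2: tbl 0x61, slot 3 ⇒ 0x4002 (P0/RW1/US0/PS0)
  ⇒ fault: PAGE_NOT_PRESENT  — 3 lookups

Access #3 fault: PAGE_NOT_PRESENT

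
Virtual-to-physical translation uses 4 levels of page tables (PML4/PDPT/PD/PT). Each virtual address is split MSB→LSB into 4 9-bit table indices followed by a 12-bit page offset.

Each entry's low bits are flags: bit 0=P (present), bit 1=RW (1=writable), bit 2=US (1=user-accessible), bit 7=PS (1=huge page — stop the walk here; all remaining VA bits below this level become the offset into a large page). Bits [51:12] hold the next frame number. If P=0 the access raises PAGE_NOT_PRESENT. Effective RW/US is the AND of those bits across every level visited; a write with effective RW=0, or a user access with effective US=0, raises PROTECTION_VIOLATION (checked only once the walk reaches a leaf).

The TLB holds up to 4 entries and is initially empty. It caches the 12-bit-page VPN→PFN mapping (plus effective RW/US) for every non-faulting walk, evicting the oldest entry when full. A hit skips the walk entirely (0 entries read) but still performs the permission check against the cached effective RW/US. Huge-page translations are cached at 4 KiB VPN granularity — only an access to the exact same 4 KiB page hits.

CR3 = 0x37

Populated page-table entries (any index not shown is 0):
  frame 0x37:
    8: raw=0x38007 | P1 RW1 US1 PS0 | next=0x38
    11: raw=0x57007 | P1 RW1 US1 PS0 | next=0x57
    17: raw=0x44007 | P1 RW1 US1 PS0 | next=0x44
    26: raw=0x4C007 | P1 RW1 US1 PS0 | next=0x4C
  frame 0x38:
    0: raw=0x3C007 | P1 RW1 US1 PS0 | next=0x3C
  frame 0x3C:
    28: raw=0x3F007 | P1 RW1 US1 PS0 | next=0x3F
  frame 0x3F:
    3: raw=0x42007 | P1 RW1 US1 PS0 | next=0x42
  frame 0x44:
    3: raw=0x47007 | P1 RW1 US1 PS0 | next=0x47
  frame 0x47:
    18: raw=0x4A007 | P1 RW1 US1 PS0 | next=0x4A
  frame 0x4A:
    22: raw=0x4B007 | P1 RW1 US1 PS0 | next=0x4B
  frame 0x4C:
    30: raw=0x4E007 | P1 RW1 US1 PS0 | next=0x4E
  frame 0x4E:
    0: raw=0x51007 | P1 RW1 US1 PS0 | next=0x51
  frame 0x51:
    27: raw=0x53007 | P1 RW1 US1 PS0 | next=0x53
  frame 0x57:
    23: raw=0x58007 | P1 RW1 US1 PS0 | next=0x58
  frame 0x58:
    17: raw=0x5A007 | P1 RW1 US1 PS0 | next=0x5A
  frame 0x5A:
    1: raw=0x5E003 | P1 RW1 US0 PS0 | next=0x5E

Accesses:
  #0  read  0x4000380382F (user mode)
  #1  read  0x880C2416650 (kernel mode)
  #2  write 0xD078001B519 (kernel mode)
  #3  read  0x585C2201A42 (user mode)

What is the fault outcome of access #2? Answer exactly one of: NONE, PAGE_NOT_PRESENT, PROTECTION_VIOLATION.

Trace:
#0 VA=0x4000380382F (r,user):
  [0] read 0x37 idx=8: raw=0x38007 flags P=1 W=1 U=1 S=0
  [1] read 0x38 idx=0: raw=0x3C007 flags P=1 W=1 U=1 S=0
  [2] read 0x3C idx=28: raw=0x3F007 flags P=1 W=1 U=1 S=0
  [3] read 0x3F idx=3: raw=0x42007 flags P=1 W=1 U=1 S=0
  → PA=0x4282F  (4 entries read)
#1 VA=0x880C2416650 (r,kernel):
  [0] read 0x37 idx=17: raw=0x44007 flags P=1 W=1 U=1 S=0
  [1] read 0x44 idx=3: raw=0x47007 flags P=1 W=1 U=1 S=0
  [2] read 0x47 idx=18: raw=0x4A007 flags P=1 W=1 U=1 S=0
  [3] read 0x4A idx=22: raw=0x4B007 flags P=1 W=1 U=1 S=0
  → PA=0x4B650  (4 entries read)
#2 VA=0xD078001B519 (w,kernel):
  [0] read 0x37 idx=26: raw=0x4C007 flags P=1 W=1 U=1 S=0
  [1] read 0x4C idx=30: raw=0x4E007 flags P=1 W=1 U=1 S=0
  [2] read 0x4E idx=0: raw=0x51007 flags P=1 W=1 U=1 S=0
  [3] read 0x51 idx=27: raw=0x53007 flags P=1 W=1 U=1 S=0
  → PA=0x53519  (4 entries read)
#3 VA=0x585C2201A42 (r,user):
  [0] read 0x37 idx=11: raw=0x57007 flags P=1 W=1 U=1 S=0
  [1] read 0x57 idx=23: raw=0x58007 flags P=1 W=1 U=1 S=0
  [2] read 0x58 idx=17: raw=0x5A007 flags P=1 W=1 U=1 S=0
  [3] read 0x5A idx=1: raw=0x5E003 flags P=1 W=1 U=0 S=0
  ✗ PROTECTION_VIOLATION  [4 reads]

Access #2 fault: NONE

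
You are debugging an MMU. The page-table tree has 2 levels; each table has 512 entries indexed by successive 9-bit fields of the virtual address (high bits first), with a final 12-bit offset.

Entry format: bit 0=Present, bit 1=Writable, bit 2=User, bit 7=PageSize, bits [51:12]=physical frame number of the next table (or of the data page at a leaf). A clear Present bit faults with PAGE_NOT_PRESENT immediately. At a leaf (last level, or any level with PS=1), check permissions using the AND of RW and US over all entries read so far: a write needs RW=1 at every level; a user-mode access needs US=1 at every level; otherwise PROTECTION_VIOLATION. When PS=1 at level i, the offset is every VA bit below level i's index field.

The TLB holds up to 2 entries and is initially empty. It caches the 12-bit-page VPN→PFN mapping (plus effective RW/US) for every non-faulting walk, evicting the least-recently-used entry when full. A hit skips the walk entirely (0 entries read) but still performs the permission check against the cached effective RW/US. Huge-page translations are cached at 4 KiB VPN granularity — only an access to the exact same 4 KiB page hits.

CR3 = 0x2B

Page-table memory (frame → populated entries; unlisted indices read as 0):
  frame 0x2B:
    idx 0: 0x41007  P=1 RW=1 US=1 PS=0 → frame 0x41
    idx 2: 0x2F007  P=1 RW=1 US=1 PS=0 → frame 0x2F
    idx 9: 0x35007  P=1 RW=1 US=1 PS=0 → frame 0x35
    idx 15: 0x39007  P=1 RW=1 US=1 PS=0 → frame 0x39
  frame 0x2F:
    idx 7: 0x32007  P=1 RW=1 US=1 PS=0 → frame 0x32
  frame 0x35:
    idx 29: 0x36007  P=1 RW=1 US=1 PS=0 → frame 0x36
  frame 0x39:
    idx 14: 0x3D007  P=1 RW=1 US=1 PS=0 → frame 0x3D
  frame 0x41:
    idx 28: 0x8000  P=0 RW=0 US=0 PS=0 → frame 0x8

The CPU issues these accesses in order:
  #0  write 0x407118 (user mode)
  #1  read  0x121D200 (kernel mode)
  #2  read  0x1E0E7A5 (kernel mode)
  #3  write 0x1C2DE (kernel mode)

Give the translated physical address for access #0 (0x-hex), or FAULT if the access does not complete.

Trace:
#0 VA=0x407118 (w,user):
  [0] read 0x2B idx=2: raw=0x2F007 flags P=1 W=1 U=1 S=0
  [1] read 0x2F idx=7: raw=0x32007 flags P=1 W=1 U=1 S=0
  → PA=0x32118  (2 entries read)
#1 VA=0x121D200 (r,kernel):
  [0] read 0x2B idx=9: raw=0x35007 flags P=1 W=1 U=1 S=0
  [1] read 0x35 idx=29: raw=0x36007 flags P=1 W=1 U=1 S=0
  → PA=0x36200  (2 entries read)
#2 VA=0x1E0E7A5 (r,kernel):
  [0] read 0x2B idx=15: raw=0x39007 flags P=1 W=1 U=1 S=0
  [1] read 0x39 idx=14: raw=0x3D007 flags P=1 W=1 U=1 S=0
  → PA=0x3D7A5  (2 entries read)
#3 VA=0x1C2DE (w,kernel):
  [0] read 0x2B idx=0: raw=0x41007 flags P=1 W=1 U=1 S=0
  [1] read 0x41 idx=28: raw=0x8000 flags P=0 W=0 U=0 S=0
  ✗ PAGE_NOT_PRESENT  [2 reads]

Access #0 PA: 0x32118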